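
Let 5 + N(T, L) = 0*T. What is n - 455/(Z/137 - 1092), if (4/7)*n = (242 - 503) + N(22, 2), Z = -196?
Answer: -1990559/4280 ≈ -465.08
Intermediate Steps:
N(T, L) = -5 (N(T, L) = -5 + 0*T = -5 + 0 = -5)
n = -931/2 (n = 7*((242 - 503) - 5)/4 = 7*(-261 - 5)/4 = (7/4)*(-266) = -931/2 ≈ -465.50)
n - 455/(Z/137 - 1092) = -931/2 - 455/(-196/137 - 1092) = -931/2 - 455/(-149800/137) = -931/2 - 137/149800*(-455) = -931/2 + 1781/4280 = -1990559/4280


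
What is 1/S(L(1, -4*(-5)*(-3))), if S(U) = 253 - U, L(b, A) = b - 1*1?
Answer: 1/253 ≈ 0.0039526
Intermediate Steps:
L(b, A) = -1 + b (L(b, A) = b - 1 = -1 + b)
1/S(L(1, -4*(-5)*(-3))) = 1/(253 - (-1 + 1)) = 1/(253 - 1*0) = 1/(253 + 0) = 1/253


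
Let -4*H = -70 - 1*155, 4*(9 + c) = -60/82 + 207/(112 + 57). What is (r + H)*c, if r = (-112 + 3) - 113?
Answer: 12547377/8528 ≈ 1471.3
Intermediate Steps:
c = -246027/27716 (c = -9 + (-60/82 + 207/(112 + 57))/4 = -9 + (-60*1/82 + 207/169)/4 = -9 + (-30/41 + 207*(1/169))/4 = -9 + (-30/41 + 207/169)/4 = -9 + (1/4)*(3417/6929) = -9 + 3417/27716 = -246027/27716 ≈ -8.8767)
H = 225/4 (H = -(-70 - 1*155)/4 = -(-70 - 155)/4 = -1/4*(-225) = 225/4 ≈ 56.250)
r = -222 (r = -109 - 113 = -222)
(r + H)*c = (-222 + 225/4)*(-246027/27716) = -663/4*(-246027/27716) = 12547377/8528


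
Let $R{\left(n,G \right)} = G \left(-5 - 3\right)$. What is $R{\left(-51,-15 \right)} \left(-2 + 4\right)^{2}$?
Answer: $480$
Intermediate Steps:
$R{\left(n,G \right)} = - 8 G$ ($R{\left(n,G \right)} = G \left(-8\right) = - 8 G$)
$R{\left(-51,-15 \right)} \left(-2 + 4\right)^{2} = \left(-8\right) \left(-15\right) \left(-2 + 4\right)^{2} = 120 \cdot 2^{2} = 120 \cdot 4 = 480$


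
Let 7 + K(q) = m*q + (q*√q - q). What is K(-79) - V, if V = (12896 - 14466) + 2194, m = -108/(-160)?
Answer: -24213/40 - 79*I*√79 ≈ -605.33 - 702.17*I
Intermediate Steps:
m = 27/40 (m = -108*(-1/160) = 27/40 ≈ 0.67500)
K(q) = -7 + q^(3/2) - 13*q/40 (K(q) = -7 + (27*q/40 + (q*√q - q)) = -7 + (27*q/40 + (q^(3/2) - q)) = -7 + (q^(3/2) - 13*q/40) = -7 + q^(3/2) - 13*q/40)
V = 624 (V = -1570 + 2194 = 624)
K(-79) - V = (-7 + (-79)^(3/2) - 13/40*(-79)) - 1*624 = (-7 - 79*I*√79 + 1027/40) - 624 = (747/40 - 79*I*√79) - 624 = -24213/40 - 79*I*√79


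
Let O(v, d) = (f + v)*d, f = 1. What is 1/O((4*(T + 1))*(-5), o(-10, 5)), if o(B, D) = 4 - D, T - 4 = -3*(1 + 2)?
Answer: -1/81 ≈ -0.012346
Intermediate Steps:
T = -5 (T = 4 - 3*(1 + 2) = 4 - 3*3 = 4 - 9 = -5)
O(v, d) = d*(1 + v) (O(v, d) = (1 + v)*d = d*(1 + v))
1/O((4*(T + 1))*(-5), o(-10, 5)) = 1/((4 - 1*5)*(1 + (4*(-5 + 1))*(-5))) = 1/((4 - 5)*(1 + (4*(-4))*(-5))) = 1/(-(1 - 16*(-5))) = 1/(-(1 + 80)) = 1/(-1*81) = 1/(-81) = -1/81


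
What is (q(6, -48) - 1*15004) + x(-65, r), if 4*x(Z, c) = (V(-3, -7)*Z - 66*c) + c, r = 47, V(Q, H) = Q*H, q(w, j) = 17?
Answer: -16092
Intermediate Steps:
V(Q, H) = H*Q
x(Z, c) = -65*c/4 + 21*Z/4 (x(Z, c) = (((-7*(-3))*Z - 66*c) + c)/4 = ((21*Z - 66*c) + c)/4 = ((-66*c + 21*Z) + c)/4 = (-65*c + 21*Z)/4 = -65*c/4 + 21*Z/4)
(q(6, -48) - 1*15004) + x(-65, r) = (17 - 1*15004) + (-65/4*47 + (21/4)*(-65)) = (17 - 15004) + (-3055/4 - 1365/4) = -14987 - 1105 = -16092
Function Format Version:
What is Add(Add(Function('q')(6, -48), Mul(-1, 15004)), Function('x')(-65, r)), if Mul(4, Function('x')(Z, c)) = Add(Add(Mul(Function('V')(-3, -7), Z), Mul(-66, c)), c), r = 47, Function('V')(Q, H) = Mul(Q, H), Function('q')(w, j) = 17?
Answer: -16092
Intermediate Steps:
Function('V')(Q, H) = Mul(H, Q)
Function('x')(Z, c) = Add(Mul(Rational(-65, 4), c), Mul(Rational(21, 4), Z)) (Function('x')(Z, c) = Mul(Rational(1, 4), Add(Add(Mul(Mul(-7, -3), Z), Mul(-66, c)), c)) = Mul(Rational(1, 4), Add(Add(Mul(21, Z), Mul(-66, c)), c)) = Mul(Rational(1, 4), Add(Add(Mul(-66, c), Mul(21, Z)), c)) = Mul(Rational(1, 4), Add(Mul(-65, c), Mul(21, Z))) = Add(Mul(Rational(-65, 4), c), Mul(Rational(21, 4), Z)))
Add(Add(Function('q')(6, -48), Mul(-1, 15004)), Function('x')(-65, r)) = Add(Add(17, Mul(-1, 15004)), Add(Mul(Rational(-65, 4), 47), Mul(Rational(21, 4), -65))) = Add(Add(17, -15004), Add(Rational(-3055, 4), Rational(-1365, 4))) = Add(-14987, -1105) = -16092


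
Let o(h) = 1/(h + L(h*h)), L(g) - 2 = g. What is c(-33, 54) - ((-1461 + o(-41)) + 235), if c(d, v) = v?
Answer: 2101759/1642 ≈ 1280.0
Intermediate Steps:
L(g) = 2 + g
o(h) = 1/(2 + h + h**2) (o(h) = 1/(h + (2 + h*h)) = 1/(h + (2 + h**2)) = 1/(2 + h + h**2))
c(-33, 54) - ((-1461 + o(-41)) + 235) = 54 - ((-1461 + 1/(2 - 41 + (-41)**2)) + 235) = 54 - ((-1461 + 1/(2 - 41 + 1681)) + 235) = 54 - ((-1461 + 1/1642) + 235) = 54 - (-2398961/1642 + 235) = 54 - 1*(-2013091/1642) = 54 + 2013091/1642 = 2101759/1642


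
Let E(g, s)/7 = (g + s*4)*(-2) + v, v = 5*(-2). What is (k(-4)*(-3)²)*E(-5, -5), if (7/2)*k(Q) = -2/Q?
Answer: 360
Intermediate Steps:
v = -10
E(g, s) = -70 - 56*s - 14*g (E(g, s) = 7*((g + s*4)*(-2) - 10) = 7*((g + 4*s)*(-2) - 10) = 7*((-8*s - 2*g) - 10) = 7*(-10 - 8*s - 2*g) = -70 - 56*s - 14*g)
k(Q) = -4/(7*Q) (k(Q) = 2*(-2/Q)/7 = -4/(7*Q))
(k(-4)*(-3)²)*E(-5, -5) = (-4/7/(-4)*(-3)²)*(-70 - 56*(-5) - 14*(-5)) = (-4/7*(-¼)*9)*(-70 + 280 + 70) = ((⅐)*9)*280 = (9/7)*280 = 360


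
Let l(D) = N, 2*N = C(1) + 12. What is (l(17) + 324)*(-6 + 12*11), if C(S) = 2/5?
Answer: 208026/5 ≈ 41605.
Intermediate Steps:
C(S) = ⅖ (C(S) = 2*(⅕) = ⅖)
N = 31/5 (N = (⅖ + 12)/2 = (½)*(62/5) = 31/5 ≈ 6.2000)
l(D) = 31/5
(l(17) + 324)*(-6 + 12*11) = (31/5 + 324)*(-6 + 12*11) = 1651*(-6 + 132)/5 = (1651/5)*126 = 208026/5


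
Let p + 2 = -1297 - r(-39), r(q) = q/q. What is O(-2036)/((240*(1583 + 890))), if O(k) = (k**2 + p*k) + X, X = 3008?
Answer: 424694/37095 ≈ 11.449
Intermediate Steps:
r(q) = 1
p = -1300 (p = -2 + (-1297 - 1*1) = -2 + (-1297 - 1) = -2 - 1298 = -1300)
O(k) = 3008 + k**2 - 1300*k (O(k) = (k**2 - 1300*k) + 3008 = 3008 + k**2 - 1300*k)
O(-2036)/((240*(1583 + 890))) = (3008 + (-2036)**2 - 1300*(-2036))/((240*(1583 + 890))) = (3008 + 4145296 + 2646800)/((240*2473)) = 6795104/593520 = 6795104*(1/593520) = 424694/37095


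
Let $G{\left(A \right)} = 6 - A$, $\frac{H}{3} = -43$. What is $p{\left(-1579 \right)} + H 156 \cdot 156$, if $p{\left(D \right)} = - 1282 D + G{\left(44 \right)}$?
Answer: $-1115104$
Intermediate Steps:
$H = -129$ ($H = 3 \left(-43\right) = -129$)
$p{\left(D \right)} = -38 - 1282 D$ ($p{\left(D \right)} = - 1282 D + \left(6 - 44\right) = - 1282 D - 38 = -38 - 1282 D$)
$p{\left(-1579 \right)} + H 156 \cdot 156 = \left(-38 - -2024278\right) + \left(-129\right) 156 \cdot 156 = \left(-38 + 2024278\right) - 3139344 = 2024240 - 3139344 = -1115104$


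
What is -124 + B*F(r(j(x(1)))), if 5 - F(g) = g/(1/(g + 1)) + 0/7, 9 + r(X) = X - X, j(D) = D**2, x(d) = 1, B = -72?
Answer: 4700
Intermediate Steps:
r(X) = -9 (r(X) = -9 + (X - X) = -9 + 0 = -9)
F(g) = 5 - g*(1 + g) (F(g) = 5 - (g/(1/(g + 1)) + 0/7) = 5 - (g/(1/(1 + g)) + 0*(1/7)) = 5 - (g*(1 + g) + 0) = 5 - g*(1 + g))
-124 + B*F(r(j(x(1)))) = -124 - 72*(5 - 1*(-9) - 1*(-9)**2) = -124 - 72*(5 + 9 - 1*81) = -124 - 72*(5 + 9 - 81) = -124 - 72*(-67) = -124 + 4824 = 4700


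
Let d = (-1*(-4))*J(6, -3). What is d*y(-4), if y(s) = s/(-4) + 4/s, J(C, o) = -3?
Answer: 0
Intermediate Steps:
y(s) = 4/s - s/4 (y(s) = s*(-1/4) + 4/s = -s/4 + 4/s = 4/s - s/4)
d = -12 (d = -1*(-4)*(-3) = 4*(-3) = -12)
d*y(-4) = -12*(4/(-4) - 1/4*(-4)) = -12*(4*(-1/4) + 1) = -12*(-1 + 1) = -12*0 = 0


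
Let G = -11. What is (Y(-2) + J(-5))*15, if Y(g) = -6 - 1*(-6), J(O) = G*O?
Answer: 825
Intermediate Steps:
J(O) = -11*O
Y(g) = 0 (Y(g) = -6 + 6 = 0)
(Y(-2) + J(-5))*15 = (0 - 11*(-5))*15 = (0 + 55)*15 = 55*15 = 825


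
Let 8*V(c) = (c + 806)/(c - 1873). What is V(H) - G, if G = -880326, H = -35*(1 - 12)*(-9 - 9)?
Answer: 15499021087/17606 ≈ 8.8033e+5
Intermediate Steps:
H = -6930 (H = -(-385)*(-18) = -35*198 = -6930)
V(c) = (806 + c)/(8*(-1873 + c)) (V(c) = ((c + 806)/(c - 1873))/8 = ((806 + c)/(-1873 + c))/8 = (806 + c)/(8*(-1873 + c)))
V(H) - G = (806 - 6930)/(8*(-1873 - 6930)) - 1*(-880326) = (⅛)*(-6124)/(-8803) + 880326 = (⅛)*(-1/8803)*(-6124) + 880326 = 1531/17606 + 880326 = 15499021087/17606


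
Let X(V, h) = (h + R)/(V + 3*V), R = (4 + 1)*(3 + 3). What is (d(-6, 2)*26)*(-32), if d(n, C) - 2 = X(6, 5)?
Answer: -8632/3 ≈ -2877.3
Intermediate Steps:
R = 30 (R = 5*6 = 30)
X(V, h) = (30 + h)/(4*V) (X(V, h) = (h + 30)/(V + 3*V) = (30 + h)/((4*V)) = (30 + h)*(1/(4*V)) = (30 + h)/(4*V))
d(n, C) = 83/24 (d(n, C) = 2 + (¼)*(30 + 5)/6 = 2 + (¼)*(⅙)*35 = 2 + 35/24 = 83/24)
(d(-6, 2)*26)*(-32) = ((83/24)*26)*(-32) = (1079/12)*(-32) = -8632/3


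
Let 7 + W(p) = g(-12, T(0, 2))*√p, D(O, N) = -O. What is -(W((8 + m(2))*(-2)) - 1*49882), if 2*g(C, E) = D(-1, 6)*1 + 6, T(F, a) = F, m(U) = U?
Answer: 49889 - 7*I*√5 ≈ 49889.0 - 15.652*I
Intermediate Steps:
g(C, E) = 7/2 (g(C, E) = (-1*(-1)*1 + 6)/2 = (1*1 + 6)/2 = (1 + 6)/2 = (½)*7 = 7/2)
W(p) = -7 + 7*√p/2
-(W((8 + m(2))*(-2)) - 1*49882) = -((-7 + 7*√((8 + 2)*(-2))/2) - 1*49882) = -((-7 + 7*√(10*(-2))/2) - 49882) = -((-7 + 7*√(-20)/2) - 49882) = -((-7 + 7*(2*I*√5)/2) - 49882) = -((-7 + 7*I*√5) - 49882) = -(-49889 + 7*I*√5) = 49889 - 7*I*√5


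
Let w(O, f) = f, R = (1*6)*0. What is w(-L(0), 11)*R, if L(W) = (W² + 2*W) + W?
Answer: 0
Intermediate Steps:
L(W) = W² + 3*W
R = 0 (R = 6*0 = 0)
w(-L(0), 11)*R = 11*0 = 0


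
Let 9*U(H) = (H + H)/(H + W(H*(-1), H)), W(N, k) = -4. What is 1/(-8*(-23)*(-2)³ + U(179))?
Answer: -1575/2318042 ≈ -0.00067945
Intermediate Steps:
U(H) = 2*H/(9*(-4 + H)) (U(H) = ((H + H)/(H - 4))/9 = ((2*H)/(-4 + H))/9 = (2*H/(-4 + H))/9 = 2*H/(9*(-4 + H)))
1/(-8*(-23)*(-2)³ + U(179)) = 1/(-8*(-23)*(-2)³ + (2/9)*179/(-4 + 179)) = 1/(184*(-8) + (2/9)*179/175) = 1/(-1472 + (2/9)*179*(1/175)) = 1/(-1472 + 358/1575) = 1/(-2318042/1575) = -1575/2318042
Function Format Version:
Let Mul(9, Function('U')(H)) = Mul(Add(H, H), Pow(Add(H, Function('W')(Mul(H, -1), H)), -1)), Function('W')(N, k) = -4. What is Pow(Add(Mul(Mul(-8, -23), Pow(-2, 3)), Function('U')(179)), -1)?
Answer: Rational(-1575, 2318042) ≈ -0.00067945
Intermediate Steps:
Function('U')(H) = Mul(Rational(2, 9), H, Pow(Add(-4, H), -1)) (Function('U')(H) = Mul(Rational(1, 9), Mul(Add(H, H), Pow(Add(H, -4), -1))) = Mul(Rational(1, 9), Mul(Mul(2, H), Pow(Add(-4, H), -1))) = Mul(Rational(1, 9), Mul(2, H, Pow(Add(-4, H), -1))) = Mul(Rational(2, 9), H, Pow(Add(-4, H), -1)))
Pow(Add(Mul(Mul(-8, -23), Pow(-2, 3)), Function('U')(179)), -1) = Pow(Add(Mul(Mul(-8, -23), Pow(-2, 3)), Mul(Rational(2, 9), 179, Pow(Add(-4, 179), -1))), -1) = Pow(Add(Mul(184, -8), Mul(Rational(2, 9), 179, Pow(175, -1))), -1) = Pow(Add(-1472, Mul(Rational(2, 9), 179, Rational(1, 175))), -1) = Pow(Add(-1472, Rational(358, 1575)), -1) = Pow(Rational(-2318042, 1575), -1) = Rational(-1575, 2318042)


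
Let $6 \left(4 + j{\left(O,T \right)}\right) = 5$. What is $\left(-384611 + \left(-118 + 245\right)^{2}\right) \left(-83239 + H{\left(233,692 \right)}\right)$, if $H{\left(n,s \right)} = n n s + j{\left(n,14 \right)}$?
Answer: $- \frac{41437362342475}{3} \approx -1.3812 \cdot 10^{13}$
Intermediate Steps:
$j{\left(O,T \right)} = - \frac{19}{6}$ ($j{\left(O,T \right)} = -4 + \frac{1}{6} \cdot 5 = -4 + \frac{5}{6} = - \frac{19}{6}$)
$H{\left(n,s \right)} = - \frac{19}{6} + s n^{2}$ ($H{\left(n,s \right)} = n n s - \frac{19}{6} = n^{2} s - \frac{19}{6} = s n^{2} - \frac{19}{6} = - \frac{19}{6} + s n^{2}$)
$\left(-384611 + \left(-118 + 245\right)^{2}\right) \left(-83239 + H{\left(233,692 \right)}\right) = \left(-384611 + \left(-118 + 245\right)^{2}\right) \left(-83239 - \left(\frac{19}{6} - 692 \cdot 233^{2}\right)\right) = \left(-384611 + 127^{2}\right) \left(-83239 + \left(- \frac{19}{6} + 692 \cdot 54289\right)\right) = \left(-384611 + 16129\right) \left(-83239 + \left(- \frac{19}{6} + 37567988\right)\right) = - 368482 \left(-83239 + \frac{225407909}{6}\right) = \left(-368482\right) \frac{224908475}{6} = - \frac{41437362342475}{3}$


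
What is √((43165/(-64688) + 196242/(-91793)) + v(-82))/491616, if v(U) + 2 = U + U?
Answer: I*√244569944334078415/18712624305024 ≈ 2.6428e-5*I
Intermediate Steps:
v(U) = -2 + 2*U (v(U) = -2 + (U + U) = -2 + 2*U)
√((43165/(-64688) + 196242/(-91793)) + v(-82))/491616 = √((43165/(-64688) + 196242/(-91793)) + (-2 + 2*(-82)))/491616 = √((43165*(-1/64688) + 196242*(-1/91793)) + (-2 - 164))*(1/491616) = √((-43165/64688 - 196242/91793) - 166)*(1/491616) = √(-1281288257/456761968 - 166)*(1/491616) = √(-77103774945/456761968)*(1/491616) = (3*I*√244569944334078415/114190492)*(1/491616) = I*√244569944334078415/18712624305024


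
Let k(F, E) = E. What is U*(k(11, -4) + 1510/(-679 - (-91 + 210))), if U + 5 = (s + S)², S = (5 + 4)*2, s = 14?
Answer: -2395669/399 ≈ -6004.2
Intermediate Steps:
S = 18 (S = 9*2 = 18)
U = 1019 (U = -5 + (14 + 18)² = -5 + 32² = -5 + 1024 = 1019)
U*(k(11, -4) + 1510/(-679 - (-91 + 210))) = 1019*(-4 + 1510/(-679 - (-91 + 210))) = 1019*(-4 + 1510/(-679 - 1*119)) = 1019*(-4 + 1510/(-679 - 119)) = 1019*(-4 + 1510/(-798)) = 1019*(-4 + 1510*(-1/798)) = 1019*(-4 - 755/399) = 1019*(-2351/399) = -2395669/399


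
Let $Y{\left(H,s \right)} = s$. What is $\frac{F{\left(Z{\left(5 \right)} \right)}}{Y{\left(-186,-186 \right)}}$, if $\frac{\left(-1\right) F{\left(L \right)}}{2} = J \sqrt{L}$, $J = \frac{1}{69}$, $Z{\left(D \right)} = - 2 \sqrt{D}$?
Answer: $\frac{i \sqrt{2} \sqrt[4]{5}}{6417} \approx 0.00032955 i$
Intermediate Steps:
$J = \frac{1}{69} \approx 0.014493$
$F{\left(L \right)} = - \frac{2 \sqrt{L}}{69}$ ($F{\left(L \right)} = - 2 \frac{\sqrt{L}}{69} = - \frac{2 \sqrt{L}}{69}$)
$\frac{F{\left(Z{\left(5 \right)} \right)}}{Y{\left(-186,-186 \right)}} = \frac{\left(- \frac{2}{69}\right) \sqrt{- 2 \sqrt{5}}}{-186} = - \frac{2 i \sqrt{2} \sqrt[4]{5}}{69} \left(- \frac{1}{186}\right) = \frac{i \sqrt{2} \sqrt[4]{5}}{6417}$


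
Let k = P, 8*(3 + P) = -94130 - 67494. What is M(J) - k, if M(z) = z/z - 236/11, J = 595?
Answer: 222041/11 ≈ 20186.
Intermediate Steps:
M(z) = -225/11 (M(z) = 1 - 236*1/11 = 1 - 236/11 = -225/11)
P = -20206 (P = -3 + (-94130 - 67494)/8 = -3 + (1/8)*(-161624) = -3 - 20203 = -20206)
k = -20206
M(J) - k = -225/11 - 1*(-20206) = -225/11 + 20206 = 222041/11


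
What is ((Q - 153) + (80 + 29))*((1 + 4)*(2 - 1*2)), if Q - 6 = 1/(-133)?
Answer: 0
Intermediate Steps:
Q = 797/133 (Q = 6 + 1/(-133) = 6 - 1/133 = 797/133 ≈ 5.9925)
((Q - 153) + (80 + 29))*((1 + 4)*(2 - 1*2)) = ((797/133 - 153) + (80 + 29))*((1 + 4)*(2 - 1*2)) = (-19552/133 + 109)*(5*(2 - 2)) = -25275*0/133 = -5055/133*0 = 0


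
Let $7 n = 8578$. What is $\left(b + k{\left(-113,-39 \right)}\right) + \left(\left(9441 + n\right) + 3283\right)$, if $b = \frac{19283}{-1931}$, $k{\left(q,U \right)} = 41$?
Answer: $\frac{188973642}{13517} \approx 13980.0$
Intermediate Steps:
$n = \frac{8578}{7}$ ($n = \frac{1}{7} \cdot 8578 = \frac{8578}{7} \approx 1225.4$)
$b = - \frac{19283}{1931}$ ($b = 19283 \left(- \frac{1}{1931}\right) = - \frac{19283}{1931} \approx -9.986$)
$\left(b + k{\left(-113,-39 \right)}\right) + \left(\left(9441 + n\right) + 3283\right) = \left(- \frac{19283}{1931} + 41\right) + \left(\left(9441 + \frac{8578}{7}\right) + 3283\right) = \frac{59888}{1931} + \left(\frac{74665}{7} + 3283\right) = \frac{59888}{1931} + \frac{97646}{7} = \frac{188973642}{13517}$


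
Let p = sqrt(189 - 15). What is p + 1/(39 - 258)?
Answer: -1/219 + sqrt(174) ≈ 13.186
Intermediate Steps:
p = sqrt(174) ≈ 13.191
p + 1/(39 - 258) = sqrt(174) + 1/(39 - 258) = sqrt(174) + 1/(-219) = sqrt(174) - 1/219 = -1/219 + sqrt(174)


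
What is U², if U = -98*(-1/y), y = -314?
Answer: 2401/24649 ≈ 0.097408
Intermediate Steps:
U = -49/157 (U = -98/((-1*(-314))) = -98/314 = -98*1/314 = -49/157 ≈ -0.31210)
U² = (-49/157)² = 2401/24649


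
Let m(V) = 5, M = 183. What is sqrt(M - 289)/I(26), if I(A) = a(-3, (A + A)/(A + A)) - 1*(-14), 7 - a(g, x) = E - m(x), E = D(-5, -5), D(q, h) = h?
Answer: I*sqrt(106)/31 ≈ 0.33212*I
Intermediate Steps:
E = -5
a(g, x) = 17 (a(g, x) = 7 - (-5 - 1*5) = 7 - (-5 - 5) = 7 - 1*(-10) = 7 + 10 = 17)
I(A) = 31 (I(A) = 17 - 1*(-14) = 17 + 14 = 31)
sqrt(M - 289)/I(26) = sqrt(183 - 289)/31 = sqrt(-106)*(1/31) = (I*sqrt(106))*(1/31) = I*sqrt(106)/31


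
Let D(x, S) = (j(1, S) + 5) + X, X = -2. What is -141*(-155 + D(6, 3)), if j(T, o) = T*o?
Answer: 21009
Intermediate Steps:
D(x, S) = 3 + S (D(x, S) = (1*S + 5) - 2 = (S + 5) - 2 = (5 + S) - 2 = 3 + S)
-141*(-155 + D(6, 3)) = -141*(-155 + (3 + 3)) = -141*(-155 + 6) = -141*(-149) = 21009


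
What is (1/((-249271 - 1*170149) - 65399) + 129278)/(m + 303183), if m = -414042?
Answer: -62676430681/53746549521 ≈ -1.1661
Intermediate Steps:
(1/((-249271 - 1*170149) - 65399) + 129278)/(m + 303183) = (1/((-249271 - 1*170149) - 65399) + 129278)/(-414042 + 303183) = (1/((-249271 - 170149) - 65399) + 129278)/(-110859) = (1/(-419420 - 65399) + 129278)*(-1/110859) = (1/(-484819) + 129278)*(-1/110859) = (-1/484819 + 129278)*(-1/110859) = (62676430681/484819)*(-1/110859) = -62676430681/53746549521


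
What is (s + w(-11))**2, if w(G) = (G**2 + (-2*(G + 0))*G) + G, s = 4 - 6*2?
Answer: 19600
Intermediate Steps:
s = -8 (s = 4 - 12 = -8)
w(G) = G - G**2 (w(G) = (G**2 + (-2*G)*G) + G = (G**2 - 2*G**2) + G = -G**2 + G = G - G**2)
(s + w(-11))**2 = (-8 - 11*(1 - 1*(-11)))**2 = (-8 - 11*(1 + 11))**2 = (-8 - 11*12)**2 = (-8 - 132)**2 = (-140)**2 = 19600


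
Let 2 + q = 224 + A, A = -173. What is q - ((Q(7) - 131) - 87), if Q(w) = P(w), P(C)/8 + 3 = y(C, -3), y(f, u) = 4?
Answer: 259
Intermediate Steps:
P(C) = 8 (P(C) = -24 + 8*4 = -24 + 32 = 8)
Q(w) = 8
q = 49 (q = -2 + (224 - 173) = -2 + 51 = 49)
q - ((Q(7) - 131) - 87) = 49 - ((8 - 131) - 87) = 49 - (-123 - 87) = 49 - 1*(-210) = 49 + 210 = 259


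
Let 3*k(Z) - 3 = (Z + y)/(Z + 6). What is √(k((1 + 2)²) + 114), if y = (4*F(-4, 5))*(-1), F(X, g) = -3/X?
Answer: √25905/15 ≈ 10.730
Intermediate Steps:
y = -3 (y = (4*(-3/(-4)))*(-1) = (4*(-3*(-¼)))*(-1) = (4*(¾))*(-1) = 3*(-1) = -3)
k(Z) = 1 + (-3 + Z)/(3*(6 + Z)) (k(Z) = 1 + ((Z - 3)/(Z + 6))/3 = 1 + ((-3 + Z)/(6 + Z))/3 = 1 + (-3 + Z)/(3*(6 + Z)))
√(k((1 + 2)²) + 114) = √((15 + 4*(1 + 2)²)/(3*(6 + (1 + 2)²)) + 114) = √((15 + 4*3²)/(3*(6 + 3²)) + 114) = √((15 + 4*9)/(3*(6 + 9)) + 114) = √((⅓)*(15 + 36)/15 + 114) = √((⅓)*(1/15)*51 + 114) = √(17/15 + 114) = √(1727/15) = √25905/15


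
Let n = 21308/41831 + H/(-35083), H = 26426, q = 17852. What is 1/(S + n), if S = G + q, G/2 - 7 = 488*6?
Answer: 1467556973/34813028636064 ≈ 4.2155e-5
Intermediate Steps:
G = 5870 (G = 14 + 2*(488*6) = 14 + 2*2928 = 14 + 5856 = 5870)
S = 23722 (S = 5870 + 17852 = 23722)
n = -357877442/1467556973 (n = 21308/41831 + 26426/(-35083) = 21308*(1/41831) + 26426*(-1/35083) = 21308/41831 - 26426/35083 = -357877442/1467556973 ≈ -0.24386)
1/(S + n) = 1/(23722 - 357877442/1467556973) = 1/(34813028636064/1467556973) = 1467556973/34813028636064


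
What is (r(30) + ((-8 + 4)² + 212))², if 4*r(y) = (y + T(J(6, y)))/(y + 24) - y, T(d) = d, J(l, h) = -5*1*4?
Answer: 567344761/11664 ≈ 48641.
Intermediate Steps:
J(l, h) = -20 (J(l, h) = -5*4 = -20)
r(y) = -y/4 + (-20 + y)/(4*(24 + y)) (r(y) = ((y - 20)/(y + 24) - y)/4 = ((-20 + y)/(24 + y) - y)/4 = (-y + (-20 + y)/(24 + y))/4 = -y/4 + (-20 + y)/(4*(24 + y)))
(r(30) + ((-8 + 4)² + 212))² = ((-20 - 1*30² - 23*30)/(4*(24 + 30)) + ((-8 + 4)² + 212))² = ((¼)*(-20 - 1*900 - 690)/54 + ((-4)² + 212))² = ((¼)*(1/54)*(-20 - 900 - 690) + (16 + 212))² = ((¼)*(1/54)*(-1610) + 228)² = (-805/108 + 228)² = (23819/108)² = 567344761/11664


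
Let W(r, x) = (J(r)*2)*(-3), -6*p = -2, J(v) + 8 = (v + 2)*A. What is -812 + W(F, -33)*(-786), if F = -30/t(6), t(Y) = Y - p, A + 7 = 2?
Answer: 665300/17 ≈ 39135.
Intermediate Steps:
A = -5 (A = -7 + 2 = -5)
J(v) = -18 - 5*v (J(v) = -8 + (v + 2)*(-5) = -8 + (2 + v)*(-5) = -8 + (-10 - 5*v) = -18 - 5*v)
p = ⅓ (p = -⅙*(-2) = ⅓ ≈ 0.33333)
t(Y) = -⅓ + Y (t(Y) = Y - 1*⅓ = Y - ⅓ = -⅓ + Y)
F = -90/17 (F = -30/(-⅓ + 6) = -30/17/3 = -30*3/17 = -90/17 ≈ -5.2941)
W(r, x) = 108 + 30*r (W(r, x) = ((-18 - 5*r)*2)*(-3) = (-36 - 10*r)*(-3) = 108 + 30*r)
-812 + W(F, -33)*(-786) = -812 + (108 + 30*(-90/17))*(-786) = -812 + (108 - 2700/17)*(-786) = -812 - 864/17*(-786) = -812 + 679104/17 = 665300/17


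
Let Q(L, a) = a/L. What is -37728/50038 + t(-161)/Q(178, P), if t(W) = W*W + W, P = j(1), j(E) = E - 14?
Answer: -114719365552/325247 ≈ -3.5271e+5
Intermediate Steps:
j(E) = -14 + E
P = -13 (P = -14 + 1 = -13)
t(W) = W + W**2 (t(W) = W**2 + W = W + W**2)
-37728/50038 + t(-161)/Q(178, P) = -37728/50038 + (-161*(1 - 161))/((-13/178)) = -37728*1/50038 + (-161*(-160))/((-13*1/178)) = -18864/25019 + 25760/(-13/178) = -18864/25019 + 25760*(-178/13) = -18864/25019 - 4585280/13 = -114719365552/325247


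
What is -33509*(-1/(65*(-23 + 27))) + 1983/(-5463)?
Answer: 60848029/473460 ≈ 128.52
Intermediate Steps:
-33509*(-1/(65*(-23 + 27))) + 1983/(-5463) = -33509/((-65*4)) + 1983*(-1/5463) = -33509/(-260) - 661/1821 = -33509*(-1/260) - 661/1821 = 33509/260 - 661/1821 = 60848029/473460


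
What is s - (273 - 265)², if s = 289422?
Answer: 289358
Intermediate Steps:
s - (273 - 265)² = 289422 - (273 - 265)² = 289422 - 1*8² = 289422 - 1*64 = 289422 - 64 = 289358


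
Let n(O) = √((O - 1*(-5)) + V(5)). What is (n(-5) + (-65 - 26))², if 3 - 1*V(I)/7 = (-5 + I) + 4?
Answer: (91 - I*√7)² ≈ 8274.0 - 481.53*I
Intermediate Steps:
V(I) = 28 - 7*I (V(I) = 21 - 7*((-5 + I) + 4) = 21 - 7*(-1 + I) = 21 + (7 - 7*I) = 28 - 7*I)
n(O) = √(-2 + O) (n(O) = √((O - 1*(-5)) + (28 - 7*5)) = √((O + 5) + (28 - 35)) = √((5 + O) - 7) = √(-2 + O))
(n(-5) + (-65 - 26))² = (√(-2 - 5) + (-65 - 26))² = (√(-7) - 91)² = (I*√7 - 91)² = (-91 + I*√7)²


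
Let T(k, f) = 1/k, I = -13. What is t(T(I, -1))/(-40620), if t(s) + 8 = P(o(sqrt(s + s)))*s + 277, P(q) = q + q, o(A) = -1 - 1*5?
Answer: -3509/528060 ≈ -0.0066451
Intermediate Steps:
o(A) = -6 (o(A) = -1 - 5 = -6)
P(q) = 2*q
t(s) = 269 - 12*s (t(s) = -8 + ((2*(-6))*s + 277) = -8 + (-12*s + 277) = -8 + (277 - 12*s) = 269 - 12*s)
t(T(I, -1))/(-40620) = (269 - 12/(-13))/(-40620) = (269 - 12*(-1/13))*(-1/40620) = (269 + 12/13)*(-1/40620) = (3509/13)*(-1/40620) = -3509/528060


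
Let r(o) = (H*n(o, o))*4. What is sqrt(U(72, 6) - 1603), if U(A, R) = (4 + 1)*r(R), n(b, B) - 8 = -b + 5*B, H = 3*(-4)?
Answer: I*sqrt(9283) ≈ 96.348*I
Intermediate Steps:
H = -12
n(b, B) = 8 - b + 5*B (n(b, B) = 8 + (-b + 5*B) = 8 - b + 5*B)
r(o) = -384 - 192*o (r(o) = -12*(8 - o + 5*o)*4 = -12*(8 + 4*o)*4 = (-96 - 48*o)*4 = -384 - 192*o)
U(A, R) = -1920 - 960*R (U(A, R) = (4 + 1)*(-384 - 192*R) = 5*(-384 - 192*R) = -1920 - 960*R)
sqrt(U(72, 6) - 1603) = sqrt((-1920 - 960*6) - 1603) = sqrt((-1920 - 5760) - 1603) = sqrt(-7680 - 1603) = sqrt(-9283) = I*sqrt(9283)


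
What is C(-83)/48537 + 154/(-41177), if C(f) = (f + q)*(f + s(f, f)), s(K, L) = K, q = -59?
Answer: 963149546/1998608049 ≈ 0.48191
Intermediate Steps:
C(f) = 2*f*(-59 + f) (C(f) = (f - 59)*(f + f) = (-59 + f)*(2*f) = 2*f*(-59 + f))
C(-83)/48537 + 154/(-41177) = (2*(-83)*(-59 - 83))/48537 + 154/(-41177) = (2*(-83)*(-142))*(1/48537) + 154*(-1/41177) = 23572*(1/48537) - 154/41177 = 23572/48537 - 154/41177 = 963149546/1998608049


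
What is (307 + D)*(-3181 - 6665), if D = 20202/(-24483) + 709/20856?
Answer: -85526503392837/28367636 ≈ -3.0149e+6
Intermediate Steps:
D = -134658155/170205816 (D = 20202*(-1/24483) + 709*(1/20856) = -6734/8161 + 709/20856 = -134658155/170205816 ≈ -0.79115)
(307 + D)*(-3181 - 6665) = (307 - 134658155/170205816)*(-3181 - 6665) = (52118527357/170205816)*(-9846) = -85526503392837/28367636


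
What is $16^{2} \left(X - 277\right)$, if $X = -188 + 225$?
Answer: $-61440$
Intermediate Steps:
$X = 37$
$16^{2} \left(X - 277\right) = 16^{2} \left(37 - 277\right) = 256 \left(-240\right) = -61440$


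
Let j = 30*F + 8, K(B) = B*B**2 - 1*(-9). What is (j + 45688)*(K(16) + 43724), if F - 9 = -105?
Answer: 2047846464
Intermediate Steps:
F = -96 (F = 9 - 105 = -96)
K(B) = 9 + B**3 (K(B) = B**3 + 9 = 9 + B**3)
j = -2872 (j = 30*(-96) + 8 = -2880 + 8 = -2872)
(j + 45688)*(K(16) + 43724) = (-2872 + 45688)*((9 + 16**3) + 43724) = 42816*((9 + 4096) + 43724) = 42816*(4105 + 43724) = 42816*47829 = 2047846464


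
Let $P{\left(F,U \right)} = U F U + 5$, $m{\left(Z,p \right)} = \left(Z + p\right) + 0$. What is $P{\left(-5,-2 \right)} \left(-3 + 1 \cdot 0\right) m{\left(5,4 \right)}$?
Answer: $405$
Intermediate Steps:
$m{\left(Z,p \right)} = Z + p$
$P{\left(F,U \right)} = 5 + F U^{2}$ ($P{\left(F,U \right)} = F U U + 5 = F U^{2} + 5 = 5 + F U^{2}$)
$P{\left(-5,-2 \right)} \left(-3 + 1 \cdot 0\right) m{\left(5,4 \right)} = \left(5 - 5 \left(-2\right)^{2}\right) \left(-3 + 1 \cdot 0\right) \left(5 + 4\right) = \left(5 - 20\right) \left(-3 + 0\right) 9 = \left(5 - 20\right) \left(-3\right) 9 = \left(-15\right) \left(-3\right) 9 = 45 \cdot 9 = 405$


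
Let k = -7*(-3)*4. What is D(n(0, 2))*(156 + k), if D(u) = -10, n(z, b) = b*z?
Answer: -2400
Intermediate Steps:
k = 84 (k = 21*4 = 84)
D(n(0, 2))*(156 + k) = -10*(156 + 84) = -10*240 = -2400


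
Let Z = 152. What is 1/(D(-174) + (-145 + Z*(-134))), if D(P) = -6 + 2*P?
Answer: -1/20867 ≈ -4.7923e-5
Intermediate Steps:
1/(D(-174) + (-145 + Z*(-134))) = 1/((-6 + 2*(-174)) + (-145 + 152*(-134))) = 1/((-6 - 348) + (-145 - 20368)) = 1/(-354 - 20513) = 1/(-20867) = -1/20867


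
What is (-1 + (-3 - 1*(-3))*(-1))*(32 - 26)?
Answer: -6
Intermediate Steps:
(-1 + (-3 - 1*(-3))*(-1))*(32 - 26) = (-1 + (-3 + 3)*(-1))*6 = (-1 + 0*(-1))*6 = (-1 + 0)*6 = -1*6 = -6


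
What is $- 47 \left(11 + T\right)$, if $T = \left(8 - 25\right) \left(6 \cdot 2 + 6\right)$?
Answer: $13865$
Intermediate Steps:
$T = -306$ ($T = - 17 \left(12 + 6\right) = \left(-17\right) 18 = -306$)
$- 47 \left(11 + T\right) = - 47 \left(11 - 306\right) = \left(-47\right) \left(-295\right) = 13865$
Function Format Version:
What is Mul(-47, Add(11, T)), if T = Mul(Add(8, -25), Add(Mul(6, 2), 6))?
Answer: 13865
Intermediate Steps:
T = -306 (T = Mul(-17, Add(12, 6)) = Mul(-17, 18) = -306)
Mul(-47, Add(11, T)) = Mul(-47, Add(11, -306)) = Mul(-47, -295) = 13865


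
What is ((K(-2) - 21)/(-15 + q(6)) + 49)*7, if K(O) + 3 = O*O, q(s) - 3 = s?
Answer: 1099/3 ≈ 366.33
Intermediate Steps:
q(s) = 3 + s
K(O) = -3 + O² (K(O) = -3 + O*O = -3 + O²)
((K(-2) - 21)/(-15 + q(6)) + 49)*7 = (((-3 + (-2)²) - 21)/(-15 + (3 + 6)) + 49)*7 = (((-3 + 4) - 21)/(-15 + 9) + 49)*7 = ((1 - 21)/(-6) + 49)*7 = (-20*(-⅙) + 49)*7 = (10/3 + 49)*7 = (157/3)*7 = 1099/3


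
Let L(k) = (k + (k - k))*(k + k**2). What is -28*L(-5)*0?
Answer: 0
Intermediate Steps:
L(k) = k*(k + k**2) (L(k) = (k + 0)*(k + k**2) = k*(k + k**2))
-28*L(-5)*0 = -28*(-5)**2*(1 - 5)*0 = -700*(-4)*0 = -28*(-100)*0 = 2800*0 = 0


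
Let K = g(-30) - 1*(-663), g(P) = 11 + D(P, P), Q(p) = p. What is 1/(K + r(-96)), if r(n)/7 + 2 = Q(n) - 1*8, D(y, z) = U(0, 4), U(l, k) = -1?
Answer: -1/69 ≈ -0.014493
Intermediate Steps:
D(y, z) = -1
g(P) = 10 (g(P) = 11 - 1 = 10)
r(n) = -70 + 7*n (r(n) = -14 + 7*(n - 1*8) = -14 + 7*(n - 8) = -14 + 7*(-8 + n) = -14 + (-56 + 7*n) = -70 + 7*n)
K = 673 (K = 10 - 1*(-663) = 10 + 663 = 673)
1/(K + r(-96)) = 1/(673 + (-70 + 7*(-96))) = 1/(673 + (-70 - 672)) = 1/(673 - 742) = 1/(-69) = -1/69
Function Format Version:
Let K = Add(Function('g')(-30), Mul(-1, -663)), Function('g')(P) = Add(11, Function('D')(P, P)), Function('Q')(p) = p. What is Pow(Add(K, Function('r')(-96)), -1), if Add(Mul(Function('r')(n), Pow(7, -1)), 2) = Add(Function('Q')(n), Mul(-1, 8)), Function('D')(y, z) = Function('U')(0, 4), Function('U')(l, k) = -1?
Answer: Rational(-1, 69) ≈ -0.014493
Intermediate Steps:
Function('D')(y, z) = -1
Function('g')(P) = 10 (Function('g')(P) = Add(11, -1) = 10)
Function('r')(n) = Add(-70, Mul(7, n)) (Function('r')(n) = Add(-14, Mul(7, Add(n, Mul(-1, 8)))) = Add(-14, Mul(7, Add(n, -8))) = Add(-14, Mul(7, Add(-8, n))) = Add(-14, Add(-56, Mul(7, n))) = Add(-70, Mul(7, n)))
K = 673 (K = Add(10, Mul(-1, -663)) = Add(10, 663) = 673)
Pow(Add(K, Function('r')(-96)), -1) = Pow(Add(673, Add(-70, Mul(7, -96))), -1) = Pow(Add(673, Add(-70, -672)), -1) = Pow(Add(673, -742), -1) = Pow(-69, -1) = Rational(-1, 69)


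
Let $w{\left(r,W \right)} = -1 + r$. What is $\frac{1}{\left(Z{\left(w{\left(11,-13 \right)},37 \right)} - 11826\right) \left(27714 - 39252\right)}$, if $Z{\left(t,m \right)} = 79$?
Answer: $\frac{1}{135536886} \approx 7.3781 \cdot 10^{-9}$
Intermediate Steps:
$\frac{1}{\left(Z{\left(w{\left(11,-13 \right)},37 \right)} - 11826\right) \left(27714 - 39252\right)} = \frac{1}{\left(79 - 11826\right) \left(27714 - 39252\right)} = \frac{1}{\left(-11747\right) \left(27714 - 39252\right)} = - \frac{1}{11747 \left(-11538\right)} = \left(- \frac{1}{11747}\right) \left(- \frac{1}{11538}\right) = \frac{1}{135536886}$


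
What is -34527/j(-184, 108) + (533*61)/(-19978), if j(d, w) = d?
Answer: 341899007/1837976 ≈ 186.02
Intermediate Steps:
-34527/j(-184, 108) + (533*61)/(-19978) = -34527/(-184) + (533*61)/(-19978) = -34527*(-1/184) + 32513*(-1/19978) = 34527/184 - 32513/19978 = 341899007/1837976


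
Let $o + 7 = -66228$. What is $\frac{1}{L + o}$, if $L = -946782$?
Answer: $- \frac{1}{1013017} \approx -9.8715 \cdot 10^{-7}$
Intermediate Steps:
$o = -66235$ ($o = -7 - 66228 = -66235$)
$\frac{1}{L + o} = \frac{1}{-946782 - 66235} = \frac{1}{-1013017} = - \frac{1}{1013017}$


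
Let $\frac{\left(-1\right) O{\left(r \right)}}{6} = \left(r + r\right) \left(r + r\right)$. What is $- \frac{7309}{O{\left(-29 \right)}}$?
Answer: $\frac{7309}{20184} \approx 0.36212$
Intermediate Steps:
$O{\left(r \right)} = - 24 r^{2}$ ($O{\left(r \right)} = - 6 \left(r + r\right) \left(r + r\right) = - 6 \cdot 2 r 2 r = - 6 \cdot 4 r^{2} = - 24 r^{2}$)
$- \frac{7309}{O{\left(-29 \right)}} = - \frac{7309}{\left(-24\right) \left(-29\right)^{2}} = - \frac{7309}{\left(-24\right) 841} = - \frac{7309}{-20184} = \left(-7309\right) \left(- \frac{1}{20184}\right) = \frac{7309}{20184}$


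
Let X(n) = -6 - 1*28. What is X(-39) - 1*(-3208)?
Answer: 3174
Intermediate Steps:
X(n) = -34 (X(n) = -6 - 28 = -34)
X(-39) - 1*(-3208) = -34 - 1*(-3208) = -34 + 3208 = 3174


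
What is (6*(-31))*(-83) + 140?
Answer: 15578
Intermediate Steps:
(6*(-31))*(-83) + 140 = -186*(-83) + 140 = 15438 + 140 = 15578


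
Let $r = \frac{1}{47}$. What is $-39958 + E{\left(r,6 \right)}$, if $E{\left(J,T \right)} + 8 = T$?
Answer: $-39960$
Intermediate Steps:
$r = \frac{1}{47} \approx 0.021277$
$E{\left(J,T \right)} = -8 + T$
$-39958 + E{\left(r,6 \right)} = -39958 + \left(-8 + 6\right) = -39958 - 2 = -39960$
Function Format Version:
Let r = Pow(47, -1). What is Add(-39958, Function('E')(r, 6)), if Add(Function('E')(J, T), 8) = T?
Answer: -39960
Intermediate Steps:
r = Rational(1, 47) ≈ 0.021277
Function('E')(J, T) = Add(-8, T)
Add(-39958, Function('E')(r, 6)) = Add(-39958, Add(-8, 6)) = Add(-39958, -2) = -39960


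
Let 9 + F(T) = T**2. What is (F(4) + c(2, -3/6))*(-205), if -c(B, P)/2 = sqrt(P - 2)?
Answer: -1435 + 205*I*sqrt(10) ≈ -1435.0 + 648.27*I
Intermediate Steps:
c(B, P) = -2*sqrt(-2 + P) (c(B, P) = -2*sqrt(P - 2) = -2*sqrt(-2 + P))
F(T) = -9 + T**2
(F(4) + c(2, -3/6))*(-205) = ((-9 + 4**2) - 2*sqrt(-2 - 3/6))*(-205) = ((-9 + 16) - 2*sqrt(-2 - 3*1/6))*(-205) = (7 - 2*sqrt(-2 - 1/2))*(-205) = (7 - I*sqrt(10))*(-205) = -1435 + 205*I*sqrt(10)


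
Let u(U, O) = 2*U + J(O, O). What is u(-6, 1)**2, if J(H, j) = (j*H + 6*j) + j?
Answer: 16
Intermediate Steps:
J(H, j) = 7*j + H*j (J(H, j) = (H*j + 6*j) + j = (6*j + H*j) + j = 7*j + H*j)
u(U, O) = 2*U + O*(7 + O)
u(-6, 1)**2 = (2*(-6) + 1*(7 + 1))**2 = (-12 + 1*8)**2 = (-12 + 8)**2 = (-4)**2 = 16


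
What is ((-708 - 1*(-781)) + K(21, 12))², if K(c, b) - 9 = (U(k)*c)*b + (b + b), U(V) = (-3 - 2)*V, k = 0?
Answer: 11236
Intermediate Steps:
U(V) = -5*V
K(c, b) = 9 + 2*b (K(c, b) = 9 + (((-5*0)*c)*b + (b + b)) = 9 + ((0*c)*b + 2*b) = 9 + (0*b + 2*b) = 9 + (0 + 2*b) = 9 + 2*b)
((-708 - 1*(-781)) + K(21, 12))² = ((-708 - 1*(-781)) + (9 + 2*12))² = ((-708 + 781) + (9 + 24))² = (73 + 33)² = 106² = 11236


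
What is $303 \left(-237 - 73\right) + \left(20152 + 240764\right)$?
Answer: $166986$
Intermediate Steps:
$303 \left(-237 - 73\right) + \left(20152 + 240764\right) = 303 \left(-310\right) + 260916 = -93930 + 260916 = 166986$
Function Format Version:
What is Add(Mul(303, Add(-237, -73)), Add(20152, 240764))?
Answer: 166986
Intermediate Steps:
Add(Mul(303, Add(-237, -73)), Add(20152, 240764)) = Add(Mul(303, -310), 260916) = Add(-93930, 260916) = 166986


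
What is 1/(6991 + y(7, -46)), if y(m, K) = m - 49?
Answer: 1/6949 ≈ 0.00014391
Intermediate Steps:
y(m, K) = -49 + m
1/(6991 + y(7, -46)) = 1/(6991 + (-49 + 7)) = 1/(6991 - 42) = 1/6949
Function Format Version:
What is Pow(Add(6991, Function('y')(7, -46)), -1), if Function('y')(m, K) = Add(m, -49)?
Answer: Rational(1, 6949) ≈ 0.00014391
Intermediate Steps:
Function('y')(m, K) = Add(-49, m)
Pow(Add(6991, Function('y')(7, -46)), -1) = Pow(Add(6991, Add(-49, 7)), -1) = Pow(Add(6991, -42), -1) = Pow(6949, -1) = Rational(1, 6949)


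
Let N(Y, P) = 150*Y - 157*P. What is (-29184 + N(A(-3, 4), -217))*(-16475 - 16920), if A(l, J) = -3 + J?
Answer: -168143825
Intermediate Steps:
N(Y, P) = -157*P + 150*Y
(-29184 + N(A(-3, 4), -217))*(-16475 - 16920) = (-29184 + (-157*(-217) + 150*(-3 + 4)))*(-16475 - 16920) = (-29184 + (34069 + 150*1))*(-33395) = (-29184 + (34069 + 150))*(-33395) = (-29184 + 34219)*(-33395) = 5035*(-33395) = -168143825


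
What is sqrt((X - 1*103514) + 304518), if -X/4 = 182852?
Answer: 2*I*sqrt(132601) ≈ 728.29*I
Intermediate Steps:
X = -731408 (X = -4*182852 = -731408)
sqrt((X - 1*103514) + 304518) = sqrt((-731408 - 1*103514) + 304518) = sqrt((-731408 - 103514) + 304518) = sqrt(-834922 + 304518) = sqrt(-530404) = 2*I*sqrt(132601)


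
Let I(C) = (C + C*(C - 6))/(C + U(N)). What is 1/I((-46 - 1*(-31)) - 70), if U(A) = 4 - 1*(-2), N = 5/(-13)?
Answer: -79/7650 ≈ -0.010327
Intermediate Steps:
N = -5/13 (N = 5*(-1/13) = -5/13 ≈ -0.38462)
U(A) = 6 (U(A) = 4 + 2 = 6)
I(C) = (C + C*(-6 + C))/(6 + C) (I(C) = (C + C*(C - 6))/(C + 6) = (C + C*(-6 + C))/(6 + C))
1/I((-46 - 1*(-31)) - 70) = 1/(((-46 - 1*(-31)) - 70)*(-5 + ((-46 - 1*(-31)) - 70))/(6 + ((-46 - 1*(-31)) - 70))) = 1/(((-46 + 31) - 70)*(-5 + ((-46 + 31) - 70))/(6 + ((-46 + 31) - 70))) = 1/((-15 - 70)*(-5 + (-15 - 70))/(6 + (-15 - 70))) = 1/(-85*(-5 - 85)/(6 - 85)) = 1/(-85*(-90)/(-79)) = 1/(-85*(-1/79)*(-90)) = 1/(-7650/79) = -79/7650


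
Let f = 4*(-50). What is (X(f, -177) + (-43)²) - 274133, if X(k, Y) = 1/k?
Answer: -54456801/200 ≈ -2.7228e+5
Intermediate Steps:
f = -200
(X(f, -177) + (-43)²) - 274133 = (1/(-200) + (-43)²) - 274133 = (-1/200 + 1849) - 274133 = 369799/200 - 274133 = -54456801/200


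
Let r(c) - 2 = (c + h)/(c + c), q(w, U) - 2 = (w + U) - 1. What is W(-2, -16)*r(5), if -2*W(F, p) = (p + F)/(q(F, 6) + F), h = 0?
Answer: 15/2 ≈ 7.5000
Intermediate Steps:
q(w, U) = 1 + U + w (q(w, U) = 2 + ((w + U) - 1) = 2 + ((U + w) - 1) = 2 + (-1 + U + w) = 1 + U + w)
r(c) = 5/2 (r(c) = 2 + (c + 0)/(c + c) = 2 + c/((2*c)) = 2 + c*(1/(2*c)) = 2 + 1/2 = 5/2)
W(F, p) = -(F + p)/(2*(7 + 2*F)) (W(F, p) = -(p + F)/(2*((1 + 6 + F) + F)) = -(F + p)/(2*((7 + F) + F)) = -(F + p)/(2*(7 + 2*F)))
W(-2, -16)*r(5) = ((-1*(-2) - 1*(-16))/(2*(7 + 2*(-2))))*(5/2) = ((2 + 16)/(2*(7 - 4)))*(5/2) = ((1/2)*18/3)*(5/2) = ((1/2)*(1/3)*18)*(5/2) = 3*(5/2) = 15/2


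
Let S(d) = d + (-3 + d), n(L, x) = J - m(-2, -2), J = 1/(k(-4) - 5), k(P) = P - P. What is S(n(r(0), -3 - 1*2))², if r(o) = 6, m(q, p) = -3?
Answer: 169/25 ≈ 6.7600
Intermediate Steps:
k(P) = 0
J = -⅕ (J = 1/(0 - 5) = 1/(-5) = -⅕ ≈ -0.20000)
n(L, x) = 14/5 (n(L, x) = -⅕ - 1*(-3) = -⅕ + 3 = 14/5)
S(d) = -3 + 2*d
S(n(r(0), -3 - 1*2))² = (-3 + 2*(14/5))² = (-3 + 28/5)² = (13/5)² = 169/25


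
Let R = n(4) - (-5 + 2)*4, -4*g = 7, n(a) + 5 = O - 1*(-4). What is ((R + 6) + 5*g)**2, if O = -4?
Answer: 289/16 ≈ 18.063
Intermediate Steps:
n(a) = -5 (n(a) = -5 + (-4 - 1*(-4)) = -5 + (-4 + 4) = -5 + 0 = -5)
g = -7/4 (g = -1/4*7 = -7/4 ≈ -1.7500)
R = 7 (R = -5 - (-5 + 2)*4 = -5 - (-3)*4 = -5 - 1*(-12) = -5 + 12 = 7)
((R + 6) + 5*g)**2 = ((7 + 6) + 5*(-7/4))**2 = (13 - 35/4)**2 = (17/4)**2 = 289/16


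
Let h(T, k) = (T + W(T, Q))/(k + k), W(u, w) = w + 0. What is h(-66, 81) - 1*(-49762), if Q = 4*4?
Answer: 4030697/81 ≈ 49762.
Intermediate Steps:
Q = 16
W(u, w) = w
h(T, k) = (16 + T)/(2*k) (h(T, k) = (T + 16)/(k + k) = (16 + T)/((2*k)) = (16 + T)*(1/(2*k)) = (16 + T)/(2*k))
h(-66, 81) - 1*(-49762) = (1/2)*(16 - 66)/81 - 1*(-49762) = (1/2)*(1/81)*(-50) + 49762 = -25/81 + 49762 = 4030697/81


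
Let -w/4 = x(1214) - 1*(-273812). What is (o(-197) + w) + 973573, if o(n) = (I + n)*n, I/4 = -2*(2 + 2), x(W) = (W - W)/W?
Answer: -76562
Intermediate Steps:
x(W) = 0 (x(W) = 0/W = 0)
I = -32 (I = 4*(-2*(2 + 2)) = 4*(-2*4) = 4*(-8) = -32)
w = -1095248 (w = -4*(0 - 1*(-273812)) = -4*(0 + 273812) = -4*273812 = -1095248)
o(n) = n*(-32 + n) (o(n) = (-32 + n)*n = n*(-32 + n))
(o(-197) + w) + 973573 = (-197*(-32 - 197) - 1095248) + 973573 = (-197*(-229) - 1095248) + 973573 = (45113 - 1095248) + 973573 = -1050135 + 973573 = -76562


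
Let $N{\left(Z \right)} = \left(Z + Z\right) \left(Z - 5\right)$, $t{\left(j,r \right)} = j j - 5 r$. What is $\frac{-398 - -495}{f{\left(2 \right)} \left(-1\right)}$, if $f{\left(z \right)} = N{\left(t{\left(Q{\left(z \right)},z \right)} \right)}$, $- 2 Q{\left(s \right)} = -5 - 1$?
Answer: $- \frac{97}{12} \approx -8.0833$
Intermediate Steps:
$Q{\left(s \right)} = 3$ ($Q{\left(s \right)} = - \frac{-5 - 1}{2} = \left(- \frac{1}{2}\right) \left(-6\right) = 3$)
$t{\left(j,r \right)} = j^{2} - 5 r$
$N{\left(Z \right)} = 2 Z \left(-5 + Z\right)$
$f{\left(z \right)} = 2 \left(4 - 5 z\right) \left(9 - 5 z\right)$ ($f{\left(z \right)} = 2 \left(3^{2} - 5 z\right) \left(-5 - \left(-9 + 5 z\right)\right) = 2 \left(9 - 5 z\right) \left(-5 - \left(-9 + 5 z\right)\right) = 2 \left(9 - 5 z\right) \left(4 - 5 z\right) = 2 \left(4 - 5 z\right) \left(9 - 5 z\right)$)
$\frac{-398 - -495}{f{\left(2 \right)} \left(-1\right)} = \frac{-398 - -495}{\left(72 - 260 + 50 \cdot 2^{2}\right) \left(-1\right)} = \frac{-398 + 495}{\left(72 - 260 + 50 \cdot 4\right) \left(-1\right)} = \frac{97}{\left(72 - 260 + 200\right) \left(-1\right)} = \frac{97}{12 \left(-1\right)} = \frac{97}{-12} = 97 \left(- \frac{1}{12}\right) = - \frac{97}{12}$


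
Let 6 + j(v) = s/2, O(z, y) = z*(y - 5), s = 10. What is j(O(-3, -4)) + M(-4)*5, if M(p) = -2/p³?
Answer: -27/32 ≈ -0.84375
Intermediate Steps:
O(z, y) = z*(-5 + y)
M(p) = -2/p³
j(v) = -1 (j(v) = -6 + 10/2 = -6 + 10*(½) = -6 + 5 = -1)
j(O(-3, -4)) + M(-4)*5 = -1 - 2/(-4)³*5 = -1 - 2*(-1/64)*5 = -1 + (1/32)*5 = -1 + 5/32 = -27/32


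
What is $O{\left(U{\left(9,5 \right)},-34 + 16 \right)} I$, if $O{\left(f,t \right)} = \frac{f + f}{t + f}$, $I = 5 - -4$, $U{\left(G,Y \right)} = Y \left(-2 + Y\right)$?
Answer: $-90$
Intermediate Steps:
$I = 9$ ($I = 5 + 4 = 9$)
$O{\left(f,t \right)} = \frac{2 f}{f + t}$
$O{\left(U{\left(9,5 \right)},-34 + 16 \right)} I = \frac{2 \cdot 5 \left(-2 + 5\right)}{5 \left(-2 + 5\right) + \left(-34 + 16\right)} 9 = \frac{2 \cdot 5 \cdot 3}{5 \cdot 3 - 18} \cdot 9 = 2 \cdot 15 \frac{1}{15 - 18} \cdot 9 = 2 \cdot 15 \frac{1}{-3} \cdot 9 = 2 \cdot 15 \left(- \frac{1}{3}\right) 9 = \left(-10\right) 9 = -90$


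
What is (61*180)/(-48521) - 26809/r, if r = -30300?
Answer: 968105489/1470186300 ≈ 0.65849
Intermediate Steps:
(61*180)/(-48521) - 26809/r = (61*180)/(-48521) - 26809/(-30300) = 10980*(-1/48521) - 26809*(-1/30300) = -10980/48521 + 26809/30300 = 968105489/1470186300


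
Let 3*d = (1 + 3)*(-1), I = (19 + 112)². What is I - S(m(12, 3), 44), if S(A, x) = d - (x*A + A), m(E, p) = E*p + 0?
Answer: 56347/3 ≈ 18782.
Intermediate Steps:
I = 17161 (I = 131² = 17161)
d = -4/3 (d = ((1 + 3)*(-1))/3 = (4*(-1))/3 = (⅓)*(-4) = -4/3 ≈ -1.3333)
m(E, p) = E*p
S(A, x) = -4/3 - A - A*x (S(A, x) = -4/3 - (x*A + A) = -4/3 - (A*x + A) = -4/3 - (A + A*x) = -4/3 + (-A - A*x) = -4/3 - A - A*x)
I - S(m(12, 3), 44) = 17161 - (-4/3 - 12*3 - 1*12*3*44) = 17161 - (-4/3 - 1*36 - 1*36*44) = 17161 - (-4/3 - 36 - 1584) = 17161 - 1*(-4864/3) = 17161 + 4864/3 = 56347/3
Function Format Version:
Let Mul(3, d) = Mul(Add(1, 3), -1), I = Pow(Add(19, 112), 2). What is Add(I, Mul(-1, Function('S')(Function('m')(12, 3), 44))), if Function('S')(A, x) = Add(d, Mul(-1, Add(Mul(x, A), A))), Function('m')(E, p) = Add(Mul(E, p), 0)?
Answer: Rational(56347, 3) ≈ 18782.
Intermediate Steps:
I = 17161 (I = Pow(131, 2) = 17161)
d = Rational(-4, 3) (d = Mul(Rational(1, 3), Mul(Add(1, 3), -1)) = Mul(Rational(1, 3), Mul(4, -1)) = Mul(Rational(1, 3), -4) = Rational(-4, 3) ≈ -1.3333)
Function('m')(E, p) = Mul(E, p)
Function('S')(A, x) = Add(Rational(-4, 3), Mul(-1, A), Mul(-1, A, x)) (Function('S')(A, x) = Add(Rational(-4, 3), Mul(-1, Add(Mul(x, A), A))) = Add(Rational(-4, 3), Mul(-1, Add(Mul(A, x), A))) = Add(Rational(-4, 3), Mul(-1, Add(A, Mul(A, x)))) = Add(Rational(-4, 3), Add(Mul(-1, A), Mul(-1, A, x))) = Add(Rational(-4, 3), Mul(-1, A), Mul(-1, A, x)))
Add(I, Mul(-1, Function('S')(Function('m')(12, 3), 44))) = Add(17161, Mul(-1, Add(Rational(-4, 3), Mul(-1, Mul(12, 3)), Mul(-1, Mul(12, 3), 44)))) = Add(17161, Mul(-1, Add(Rational(-4, 3), Mul(-1, 36), Mul(-1, 36, 44)))) = Add(17161, Mul(-1, Add(Rational(-4, 3), -36, -1584))) = Add(17161, Mul(-1, Rational(-4864, 3))) = Add(17161, Rational(4864, 3)) = Rational(56347, 3)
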